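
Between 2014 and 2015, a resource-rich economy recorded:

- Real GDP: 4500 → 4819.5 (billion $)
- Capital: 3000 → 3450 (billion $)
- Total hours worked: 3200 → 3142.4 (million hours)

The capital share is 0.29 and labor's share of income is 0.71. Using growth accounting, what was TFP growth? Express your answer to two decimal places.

4.03%

Real GDP growth = (4819.5 − 4500) / 4500 = 7.1%.
Capital growth = (3450 − 3000) / 3000 = 15%.
Total hours worked growth = (3142.4 − 3200) / 3200 = -1.8%.
Labor's share = 1 − 0.29 = 0.71.
Capital: 0.29 × 15 = 4.35 pp.
Total hours worked: 0.71 × (-1.8) = -1.278 pp.
TFP growth = 7.1 − 3.072 = 4.028%.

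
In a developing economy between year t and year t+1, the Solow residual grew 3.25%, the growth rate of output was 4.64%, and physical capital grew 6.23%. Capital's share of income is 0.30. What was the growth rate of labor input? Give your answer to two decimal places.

Labor's share = 1 − 0.3 = 0.7.
gY = gA + 0.3×6.23 + 0.7×g.
0.7×g = 4.64 − 3.25 − 1.869 = -0.479.
g = -0.479 / 0.7 = -0.6843%.

-0.68%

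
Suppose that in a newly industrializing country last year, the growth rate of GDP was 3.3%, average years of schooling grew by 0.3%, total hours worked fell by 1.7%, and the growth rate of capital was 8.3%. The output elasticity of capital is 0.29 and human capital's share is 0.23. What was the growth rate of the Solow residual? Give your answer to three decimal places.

Labor's share = 1 − 0.29 − 0.23 = 0.48.
Capital: 0.29 × 8.3 = 2.407 pp.
Average years of schooling: 0.23 × 0.3 = 0.069 pp.
Total hours worked: 0.48 × (-1.7) = -0.816 pp.
TFP growth = 3.3 − 1.66 = 1.64%.

1.640%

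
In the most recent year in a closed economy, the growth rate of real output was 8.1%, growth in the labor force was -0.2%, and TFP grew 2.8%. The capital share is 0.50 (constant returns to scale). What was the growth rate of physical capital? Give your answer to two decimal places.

Labor's share = 1 − 0.5 = 0.5.
gY = gA + 0.5×(-0.2) + 0.5×g.
0.5×g = 8.1 − 2.8 + 0.1 = 5.4.
g = 5.4 / 0.5 = 10.8%.

10.80%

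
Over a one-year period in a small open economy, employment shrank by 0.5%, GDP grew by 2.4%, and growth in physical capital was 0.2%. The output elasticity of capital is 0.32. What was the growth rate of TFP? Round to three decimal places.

TFP grew 2.676%.

Labor's share = 1 − 0.32 = 0.68.
Physical capital: 0.32 × 0.2 = 0.064 pp.
Employment: 0.68 × (-0.5) = -0.34 pp.
TFP growth = 2.4 + 0.276 = 2.676%.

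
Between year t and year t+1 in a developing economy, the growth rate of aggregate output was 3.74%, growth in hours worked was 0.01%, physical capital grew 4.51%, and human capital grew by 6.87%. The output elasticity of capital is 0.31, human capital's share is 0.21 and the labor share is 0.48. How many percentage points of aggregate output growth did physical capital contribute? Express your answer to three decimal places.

1.398

Contribution = share × growth = 0.31 × 4.51 = 1.3981 pp.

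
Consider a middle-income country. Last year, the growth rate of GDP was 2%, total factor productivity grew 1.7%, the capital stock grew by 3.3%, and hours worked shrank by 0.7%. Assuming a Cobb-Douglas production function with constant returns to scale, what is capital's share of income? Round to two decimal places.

0.25

gY = gA + α·gK + (1−α)·gL, so gY − gA − gL = α(gK − gL).
2 − 1.7 + 0.7 = α × (3.3 − (-0.7)).
1 = 4 α, so α = 0.25.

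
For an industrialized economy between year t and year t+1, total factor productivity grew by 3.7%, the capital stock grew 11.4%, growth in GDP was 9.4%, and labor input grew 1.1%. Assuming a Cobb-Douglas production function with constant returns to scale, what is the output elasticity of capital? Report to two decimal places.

gY = gA + α·gK + (1−α)·gL, so gY − gA − gL = α(gK − gL).
9.4 − 3.7 − 1.1 = α × (11.4 − 1.1).
4.6 = 10.3 α, so α = 0.4466.

α = 0.45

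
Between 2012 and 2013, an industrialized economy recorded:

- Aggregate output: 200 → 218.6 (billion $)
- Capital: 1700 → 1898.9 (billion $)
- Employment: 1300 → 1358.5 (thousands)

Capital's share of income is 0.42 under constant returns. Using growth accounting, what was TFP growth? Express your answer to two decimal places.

Aggregate output growth = (218.6 − 200) / 200 = 9.3%.
Capital growth = (1898.9 − 1700) / 1700 = 11.7%.
Employment growth = (1358.5 − 1300) / 1300 = 4.5%.
Labor's share = 1 − 0.42 = 0.58.
Capital: 0.42 × 11.7 = 4.914 pp.
Employment: 0.58 × 4.5 = 2.61 pp.
TFP growth = 9.3 − 7.524 = 1.776%.

1.78%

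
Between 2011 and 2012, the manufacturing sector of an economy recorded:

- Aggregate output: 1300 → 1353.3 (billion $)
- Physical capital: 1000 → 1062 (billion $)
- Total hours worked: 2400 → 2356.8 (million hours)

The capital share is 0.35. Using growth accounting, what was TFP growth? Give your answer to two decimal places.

3.10%

Aggregate output growth = (1353.3 − 1300) / 1300 = 4.1%.
Physical capital growth = (1062 − 1000) / 1000 = 6.2%.
Total hours worked growth = (2356.8 − 2400) / 2400 = -1.8%.
Labor's share = 1 − 0.35 = 0.65.
Physical capital: 0.35 × 6.2 = 2.17 pp.
Total hours worked: 0.65 × (-1.8) = -1.17 pp.
TFP growth = 4.1 − 1 = 3.1%.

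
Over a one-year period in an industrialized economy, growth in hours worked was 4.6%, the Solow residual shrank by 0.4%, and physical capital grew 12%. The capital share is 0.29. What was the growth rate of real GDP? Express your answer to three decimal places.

6.346%

Labor's share = 1 − 0.29 = 0.71.
Physical capital: 0.29 × 12 = 3.48 pp.
Hours worked: 0.71 × 4.6 = 3.266 pp.
Output growth = -0.4 + 6.746 = 6.346%.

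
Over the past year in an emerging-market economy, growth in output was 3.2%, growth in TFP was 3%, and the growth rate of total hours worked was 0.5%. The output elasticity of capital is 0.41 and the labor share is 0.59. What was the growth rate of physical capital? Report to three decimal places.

-0.232%

Labor's share = 1 − 0.41 = 0.59.
gY = gA + 0.59×0.5 + 0.41×g.
0.41×g = 3.2 − 3 − 0.295 = -0.095.
g = -0.095 / 0.41 = -0.23171%.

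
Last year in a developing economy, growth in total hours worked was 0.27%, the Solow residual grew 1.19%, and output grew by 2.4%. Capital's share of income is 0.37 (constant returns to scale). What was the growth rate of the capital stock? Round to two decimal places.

Labor's share = 1 − 0.37 = 0.63.
gY = gA + 0.63×0.27 + 0.37×g.
0.37×g = 2.4 − 1.19 − 0.1701 = 1.0399.
g = 1.0399 / 0.37 = 2.8105%.

The capital stock growth was 2.81%.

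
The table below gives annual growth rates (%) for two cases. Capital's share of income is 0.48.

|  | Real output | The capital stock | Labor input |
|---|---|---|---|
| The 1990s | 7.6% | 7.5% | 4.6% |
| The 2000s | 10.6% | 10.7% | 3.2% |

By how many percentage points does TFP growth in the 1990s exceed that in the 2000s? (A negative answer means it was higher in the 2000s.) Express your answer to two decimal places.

Labor's share = 1 − 0.48 = 0.52.
The 1990s: TFP = 7.6 − 3.6 − 2.392 = 1.608%.
The 2000s: TFP = 10.6 − 5.136 − 1.664 = 3.8%.
Difference = 1.608 − (3.8) = -2.192 pp.

-2.19 percentage points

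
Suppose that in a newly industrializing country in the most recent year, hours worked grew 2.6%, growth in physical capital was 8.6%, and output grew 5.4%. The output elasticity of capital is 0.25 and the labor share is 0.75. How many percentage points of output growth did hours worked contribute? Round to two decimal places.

Labor's share = 1 − 0.25 = 0.75.
Contribution = share × growth = 0.75 × 2.6 = 1.95 pp.

1.95 pp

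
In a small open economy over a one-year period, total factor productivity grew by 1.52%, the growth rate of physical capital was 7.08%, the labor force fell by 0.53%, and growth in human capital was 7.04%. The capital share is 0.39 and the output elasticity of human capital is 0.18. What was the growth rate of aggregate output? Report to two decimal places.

Labor's share = 1 − 0.39 − 0.18 = 0.43.
Physical capital: 0.39 × 7.08 = 2.7612 pp.
Human capital: 0.18 × 7.04 = 1.2672 pp.
The labor force: 0.43 × (-0.53) = -0.2279 pp.
Output growth = 1.52 + 3.8005 = 5.3205%.

Aggregate output grew 5.32%.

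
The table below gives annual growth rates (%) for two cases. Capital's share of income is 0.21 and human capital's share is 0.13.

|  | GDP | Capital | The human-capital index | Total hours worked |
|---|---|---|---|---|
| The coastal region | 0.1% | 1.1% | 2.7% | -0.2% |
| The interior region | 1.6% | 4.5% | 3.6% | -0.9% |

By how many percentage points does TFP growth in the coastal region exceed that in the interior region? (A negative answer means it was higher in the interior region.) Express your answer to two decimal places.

-1.13 percentage points

Labor's share = 1 − 0.21 − 0.13 = 0.66.
The coastal region: TFP = 0.1 − 0.231 − 0.351 + 0.132 = -0.35%.
The interior region: TFP = 1.6 − 0.945 − 0.468 + 0.594 = 0.781%.
Difference = -0.35 − (0.781) = -1.131 pp.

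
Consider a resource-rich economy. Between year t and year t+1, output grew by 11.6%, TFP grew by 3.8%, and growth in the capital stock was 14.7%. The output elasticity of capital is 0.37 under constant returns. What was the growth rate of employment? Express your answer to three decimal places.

Employment grew 3.748%.

Labor's share = 1 − 0.37 = 0.63.
gY = gA + 0.37×14.7 + 0.63×g.
0.63×g = 11.6 − 3.8 − 5.439 = 2.361.
g = 2.361 / 0.63 = 3.74762%.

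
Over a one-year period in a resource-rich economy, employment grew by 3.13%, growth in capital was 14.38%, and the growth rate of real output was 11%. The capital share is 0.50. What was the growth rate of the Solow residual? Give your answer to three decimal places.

2.245%

Labor's share = 1 − 0.5 = 0.5.
Capital: 0.5 × 14.38 = 7.19 pp.
Employment: 0.5 × 3.13 = 1.565 pp.
TFP growth = 11 − 8.755 = 2.245%.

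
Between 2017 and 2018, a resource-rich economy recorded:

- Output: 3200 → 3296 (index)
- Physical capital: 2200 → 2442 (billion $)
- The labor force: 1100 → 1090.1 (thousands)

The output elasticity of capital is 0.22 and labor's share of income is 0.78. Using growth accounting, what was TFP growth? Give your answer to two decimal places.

Output growth = (3296 − 3200) / 3200 = 3%.
Physical capital growth = (2442 − 2200) / 2200 = 11%.
The labor force growth = (1090.1 − 1100) / 1100 = -0.9%.
Labor's share = 1 − 0.22 = 0.78.
Physical capital: 0.22 × 11 = 2.42 pp.
The labor force: 0.78 × (-0.9) = -0.702 pp.
TFP growth = 3 − 1.718 = 1.282%.

1.28%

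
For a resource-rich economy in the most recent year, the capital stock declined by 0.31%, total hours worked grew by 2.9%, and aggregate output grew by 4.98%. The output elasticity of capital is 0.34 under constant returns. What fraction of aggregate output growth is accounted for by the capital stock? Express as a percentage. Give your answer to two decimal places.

The capital stock contributed 0.34 × (-0.31) = -0.1054 pp.
Share of growth = -0.1054 / 4.98 × 100 = -2.1165%.

The capital stock accounted for -2.12% of growth.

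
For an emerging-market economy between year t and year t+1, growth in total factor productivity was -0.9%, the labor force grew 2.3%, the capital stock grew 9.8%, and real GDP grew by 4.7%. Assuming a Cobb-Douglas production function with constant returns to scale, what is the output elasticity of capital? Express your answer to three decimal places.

gY = gA + α·gK + (1−α)·gL, so gY − gA − gL = α(gK − gL).
4.7 + 0.9 − 2.3 = α × (9.8 − 2.3).
3.3 = 7.5 α, so α = 0.44.

The output elasticity of capital is 0.440.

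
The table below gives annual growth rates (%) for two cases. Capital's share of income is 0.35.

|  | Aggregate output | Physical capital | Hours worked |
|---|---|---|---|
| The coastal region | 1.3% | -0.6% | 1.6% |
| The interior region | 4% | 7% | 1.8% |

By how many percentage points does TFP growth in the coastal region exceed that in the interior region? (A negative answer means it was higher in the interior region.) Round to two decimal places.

Labor's share = 1 − 0.35 = 0.65.
The coastal region: TFP = 1.3 + 0.21 − 1.04 = 0.47%.
The interior region: TFP = 4 − 2.45 − 1.17 = 0.38%.
Difference = 0.47 − (0.38) = 0.09 pp.

0.09 percentage points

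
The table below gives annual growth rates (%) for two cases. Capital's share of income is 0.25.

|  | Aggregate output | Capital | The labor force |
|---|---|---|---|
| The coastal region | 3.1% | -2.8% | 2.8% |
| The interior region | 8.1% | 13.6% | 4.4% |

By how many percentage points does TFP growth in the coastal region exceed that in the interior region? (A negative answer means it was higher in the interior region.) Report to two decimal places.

0.30 percentage points

Labor's share = 1 − 0.25 = 0.75.
The coastal region: TFP = 3.1 + 0.7 − 2.1 = 1.7%.
The interior region: TFP = 8.1 − 3.4 − 3.3 = 1.4%.
Difference = 1.7 − (1.4) = 0.3 pp.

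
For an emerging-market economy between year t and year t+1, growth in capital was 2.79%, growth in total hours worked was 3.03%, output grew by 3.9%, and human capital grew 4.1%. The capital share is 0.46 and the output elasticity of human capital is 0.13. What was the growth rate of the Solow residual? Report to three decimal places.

Labor's share = 1 − 0.46 − 0.13 = 0.41.
Capital: 0.46 × 2.79 = 1.2834 pp.
Human capital: 0.13 × 4.1 = 0.533 pp.
Total hours worked: 0.41 × 3.03 = 1.2423 pp.
TFP growth = 3.9 − 3.0587 = 0.8413%.

0.841%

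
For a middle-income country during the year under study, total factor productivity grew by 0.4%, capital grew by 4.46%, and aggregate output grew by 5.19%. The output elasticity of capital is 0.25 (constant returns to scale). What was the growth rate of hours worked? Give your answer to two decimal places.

Hours worked grew 4.90%.

Labor's share = 1 − 0.25 = 0.75.
gY = gA + 0.25×4.46 + 0.75×g.
0.75×g = 5.19 − 0.4 − 1.115 = 3.675.
g = 3.675 / 0.75 = 4.9%.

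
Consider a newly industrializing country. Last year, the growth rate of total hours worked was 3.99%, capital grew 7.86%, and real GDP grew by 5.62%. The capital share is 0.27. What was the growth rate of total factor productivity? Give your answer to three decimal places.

Labor's share = 1 − 0.27 = 0.73.
Capital: 0.27 × 7.86 = 2.1222 pp.
Total hours worked: 0.73 × 3.99 = 2.9127 pp.
TFP growth = 5.62 − 5.0349 = 0.5851%.

Total factor productivity growth was 0.585%.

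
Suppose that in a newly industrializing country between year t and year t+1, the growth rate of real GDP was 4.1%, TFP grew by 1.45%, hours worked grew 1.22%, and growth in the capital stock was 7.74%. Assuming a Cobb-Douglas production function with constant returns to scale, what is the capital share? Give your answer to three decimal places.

α = 0.219

gY = gA + α·gK + (1−α)·gL, so gY − gA − gL = α(gK − gL).
4.1 − 1.45 − 1.22 = α × (7.74 − 1.22).
1.43 = 6.52 α, so α = 0.21933.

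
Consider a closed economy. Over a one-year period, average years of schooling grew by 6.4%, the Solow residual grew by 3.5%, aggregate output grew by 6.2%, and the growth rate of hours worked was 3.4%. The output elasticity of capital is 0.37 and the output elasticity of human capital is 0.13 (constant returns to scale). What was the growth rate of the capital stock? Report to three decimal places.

0.454%

Labor's share = 1 − 0.37 − 0.13 = 0.5.
gY = gA + 0.13×6.4 + 0.5×3.4 + 0.37×g.
0.37×g = 6.2 − 3.5 − 2.532 = 0.168.
g = 0.168 / 0.37 = 0.45405%.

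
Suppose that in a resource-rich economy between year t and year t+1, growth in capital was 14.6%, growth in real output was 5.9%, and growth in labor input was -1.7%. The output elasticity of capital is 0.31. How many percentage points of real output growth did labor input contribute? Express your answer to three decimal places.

-1.173

Labor's share = 1 − 0.31 = 0.69.
Contribution = share × growth = 0.69 × (-1.7) = -1.173 pp.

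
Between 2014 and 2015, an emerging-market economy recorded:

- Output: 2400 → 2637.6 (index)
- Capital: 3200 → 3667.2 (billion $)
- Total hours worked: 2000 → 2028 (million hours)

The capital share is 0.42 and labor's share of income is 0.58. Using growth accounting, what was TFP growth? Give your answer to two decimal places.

Output growth = (2637.6 − 2400) / 2400 = 9.9%.
Capital growth = (3667.2 − 3200) / 3200 = 14.6%.
Total hours worked growth = (2028 − 2000) / 2000 = 1.4%.
Labor's share = 1 − 0.42 = 0.58.
Capital: 0.42 × 14.6 = 6.132 pp.
Total hours worked: 0.58 × 1.4 = 0.812 pp.
TFP growth = 9.9 − 6.944 = 2.956%.

TFP growth was 2.96%.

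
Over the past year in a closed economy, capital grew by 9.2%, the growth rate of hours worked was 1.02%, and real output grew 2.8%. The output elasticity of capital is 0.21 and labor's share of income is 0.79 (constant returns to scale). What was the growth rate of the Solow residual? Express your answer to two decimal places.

Labor's share = 1 − 0.21 = 0.79.
Capital: 0.21 × 9.2 = 1.932 pp.
Hours worked: 0.79 × 1.02 = 0.8058 pp.
TFP growth = 2.8 − 2.7378 = 0.0622%.

The Solow residual growth was 0.06%.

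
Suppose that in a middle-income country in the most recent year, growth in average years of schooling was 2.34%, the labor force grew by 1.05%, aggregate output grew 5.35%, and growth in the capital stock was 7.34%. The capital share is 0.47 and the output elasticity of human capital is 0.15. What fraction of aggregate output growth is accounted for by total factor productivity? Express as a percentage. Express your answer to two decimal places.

Labor's share = 1 − 0.47 − 0.15 = 0.38.
The capital stock: 0.47 × 7.34 = 3.4498 pp.
Average years of schooling: 0.15 × 2.34 = 0.351 pp.
The labor force: 0.38 × 1.05 = 0.399 pp.
TFP growth = 5.35 − 4.1998 = 1.1502%.
TFP share of growth = 1.1502 / 5.35 × 100 = 21.4991%.

21.50%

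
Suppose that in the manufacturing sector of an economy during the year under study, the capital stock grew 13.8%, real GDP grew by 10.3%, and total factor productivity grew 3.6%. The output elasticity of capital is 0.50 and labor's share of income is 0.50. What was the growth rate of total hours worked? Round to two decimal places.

-0.40%

Labor's share = 1 − 0.5 = 0.5.
gY = gA + 0.5×13.8 + 0.5×g.
0.5×g = 10.3 − 3.6 − 6.9 = -0.2.
g = -0.2 / 0.5 = -0.4%.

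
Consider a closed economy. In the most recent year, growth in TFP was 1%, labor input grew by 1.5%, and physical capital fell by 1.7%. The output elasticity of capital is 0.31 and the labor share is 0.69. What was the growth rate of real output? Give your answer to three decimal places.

1.508%

Labor's share = 1 − 0.31 = 0.69.
Physical capital: 0.31 × (-1.7) = -0.527 pp.
Labor input: 0.69 × 1.5 = 1.035 pp.
Output growth = 1 + 0.508 = 1.508%.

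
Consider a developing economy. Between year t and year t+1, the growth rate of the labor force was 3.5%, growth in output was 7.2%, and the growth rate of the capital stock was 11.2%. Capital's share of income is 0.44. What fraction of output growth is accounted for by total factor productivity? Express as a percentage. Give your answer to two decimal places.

Total factor productivity accounted for 4.33% of growth.

Labor's share = 1 − 0.44 = 0.56.
The capital stock: 0.44 × 11.2 = 4.928 pp.
The labor force: 0.56 × 3.5 = 1.96 pp.
TFP growth = 7.2 − 6.888 = 0.312%.
TFP share of growth = 0.312 / 7.2 × 100 = 4.3333%.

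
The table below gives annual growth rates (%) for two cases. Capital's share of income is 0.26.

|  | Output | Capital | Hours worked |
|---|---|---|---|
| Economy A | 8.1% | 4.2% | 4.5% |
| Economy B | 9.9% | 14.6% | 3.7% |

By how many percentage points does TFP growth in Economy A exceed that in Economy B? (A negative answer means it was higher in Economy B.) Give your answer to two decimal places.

Labor's share = 1 − 0.26 = 0.74.
Economy A: TFP = 8.1 − 1.092 − 3.33 = 3.678%.
Economy B: TFP = 9.9 − 3.796 − 2.738 = 3.366%.
Difference = 3.678 − (3.366) = 0.312 pp.

0.31 percentage points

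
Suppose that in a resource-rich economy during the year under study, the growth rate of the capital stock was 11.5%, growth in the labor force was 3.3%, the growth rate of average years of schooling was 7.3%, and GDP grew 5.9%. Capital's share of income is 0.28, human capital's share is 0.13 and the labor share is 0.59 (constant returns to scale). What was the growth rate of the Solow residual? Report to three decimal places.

-0.216%

Labor's share = 1 − 0.28 − 0.13 = 0.59.
The capital stock: 0.28 × 11.5 = 3.22 pp.
Average years of schooling: 0.13 × 7.3 = 0.949 pp.
The labor force: 0.59 × 3.3 = 1.947 pp.
TFP growth = 5.9 − 6.116 = -0.216%.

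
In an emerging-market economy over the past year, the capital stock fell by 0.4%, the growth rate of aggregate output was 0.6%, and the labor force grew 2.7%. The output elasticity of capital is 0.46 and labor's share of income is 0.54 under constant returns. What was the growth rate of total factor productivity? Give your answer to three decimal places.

-0.674%

Labor's share = 1 − 0.46 = 0.54.
The capital stock: 0.46 × (-0.4) = -0.184 pp.
The labor force: 0.54 × 2.7 = 1.458 pp.
TFP growth = 0.6 − 1.274 = -0.674%.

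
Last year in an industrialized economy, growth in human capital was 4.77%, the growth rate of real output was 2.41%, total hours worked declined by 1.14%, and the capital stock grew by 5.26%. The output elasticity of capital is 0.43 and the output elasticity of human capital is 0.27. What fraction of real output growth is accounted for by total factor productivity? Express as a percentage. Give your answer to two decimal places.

-33.10%

Labor's share = 1 − 0.43 − 0.27 = 0.3.
The capital stock: 0.43 × 5.26 = 2.2618 pp.
Human capital: 0.27 × 4.77 = 1.2879 pp.
Total hours worked: 0.3 × (-1.14) = -0.342 pp.
TFP growth = 2.41 − 3.2077 = -0.7977%.
TFP share of growth = -0.7977 / 2.41 × 100 = -33.0996%.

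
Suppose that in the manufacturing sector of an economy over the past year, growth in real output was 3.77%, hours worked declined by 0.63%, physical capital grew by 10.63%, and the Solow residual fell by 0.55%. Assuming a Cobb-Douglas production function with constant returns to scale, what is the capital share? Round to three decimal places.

α = 0.440

gY = gA + α·gK + (1−α)·gL, so gY − gA − gL = α(gK − gL).
3.77 + 0.55 + 0.63 = α × (10.63 − (-0.63)).
4.95 = 11.26 α, so α = 0.43961.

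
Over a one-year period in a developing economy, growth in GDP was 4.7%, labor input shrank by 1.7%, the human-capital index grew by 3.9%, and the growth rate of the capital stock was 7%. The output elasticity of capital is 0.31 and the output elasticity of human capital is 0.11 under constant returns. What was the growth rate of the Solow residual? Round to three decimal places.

3.087%

Labor's share = 1 − 0.31 − 0.11 = 0.58.
The capital stock: 0.31 × 7 = 2.17 pp.
The human-capital index: 0.11 × 3.9 = 0.429 pp.
Labor input: 0.58 × (-1.7) = -0.986 pp.
TFP growth = 4.7 − 1.613 = 3.087%.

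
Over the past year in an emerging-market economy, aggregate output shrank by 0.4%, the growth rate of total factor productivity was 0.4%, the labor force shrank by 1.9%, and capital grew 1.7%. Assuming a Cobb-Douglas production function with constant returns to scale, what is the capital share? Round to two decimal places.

gY = gA + α·gK + (1−α)·gL, so gY − gA − gL = α(gK − gL).
-0.4 − 0.4 + 1.9 = α × (1.7 − (-1.9)).
1.1 = 3.6 α, so α = 0.3056.

α = 0.31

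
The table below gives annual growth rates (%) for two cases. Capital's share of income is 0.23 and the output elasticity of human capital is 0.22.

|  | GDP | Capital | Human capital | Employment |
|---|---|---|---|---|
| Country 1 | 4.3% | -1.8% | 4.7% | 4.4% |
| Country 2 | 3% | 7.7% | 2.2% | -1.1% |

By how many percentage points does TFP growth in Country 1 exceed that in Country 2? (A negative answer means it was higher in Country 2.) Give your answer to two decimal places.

Labor's share = 1 − 0.23 − 0.22 = 0.55.
Country 1: TFP = 4.3 + 0.414 − 1.034 − 2.42 = 1.26%.
Country 2: TFP = 3 − 1.771 − 0.484 + 0.605 = 1.35%.
Difference = 1.26 − (1.35) = -0.09 pp.

-0.09 percentage points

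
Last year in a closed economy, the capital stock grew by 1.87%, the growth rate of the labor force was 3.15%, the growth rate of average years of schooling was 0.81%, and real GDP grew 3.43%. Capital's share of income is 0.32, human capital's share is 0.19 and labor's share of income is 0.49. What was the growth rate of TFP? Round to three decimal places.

Labor's share = 1 − 0.32 − 0.19 = 0.49.
The capital stock: 0.32 × 1.87 = 0.5984 pp.
Average years of schooling: 0.19 × 0.81 = 0.1539 pp.
The labor force: 0.49 × 3.15 = 1.5435 pp.
TFP growth = 3.43 − 2.2958 = 1.1342%.

TFP growth was 1.134%.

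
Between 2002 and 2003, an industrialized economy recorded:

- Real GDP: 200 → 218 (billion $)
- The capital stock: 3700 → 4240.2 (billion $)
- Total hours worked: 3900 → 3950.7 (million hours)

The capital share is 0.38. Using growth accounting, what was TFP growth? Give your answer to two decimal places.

Real GDP growth = (218 − 200) / 200 = 9%.
The capital stock growth = (4240.2 − 3700) / 3700 = 14.6%.
Total hours worked growth = (3950.7 − 3900) / 3900 = 1.3%.
Labor's share = 1 − 0.38 = 0.62.
The capital stock: 0.38 × 14.6 = 5.548 pp.
Total hours worked: 0.62 × 1.3 = 0.806 pp.
TFP growth = 9 − 6.354 = 2.646%.

TFP grew 2.65%.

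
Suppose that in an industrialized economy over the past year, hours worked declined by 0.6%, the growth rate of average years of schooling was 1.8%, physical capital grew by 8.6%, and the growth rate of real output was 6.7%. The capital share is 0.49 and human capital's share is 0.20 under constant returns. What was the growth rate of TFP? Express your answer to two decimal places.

Labor's share = 1 − 0.49 − 0.2 = 0.31.
Physical capital: 0.49 × 8.6 = 4.214 pp.
Average years of schooling: 0.2 × 1.8 = 0.36 pp.
Hours worked: 0.31 × (-0.6) = -0.186 pp.
TFP growth = 6.7 − 4.388 = 2.312%.

TFP growth was 2.31%.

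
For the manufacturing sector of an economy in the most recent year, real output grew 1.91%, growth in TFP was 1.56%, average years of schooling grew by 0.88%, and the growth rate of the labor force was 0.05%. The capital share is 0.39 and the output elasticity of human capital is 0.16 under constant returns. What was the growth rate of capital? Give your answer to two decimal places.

Labor's share = 1 − 0.39 − 0.16 = 0.45.
gY = gA + 0.16×0.88 + 0.45×0.05 + 0.39×g.
0.39×g = 1.91 − 1.56 − 0.1633 = 0.1867.
g = 0.1867 / 0.39 = 0.4787%.

Capital grew 0.48%.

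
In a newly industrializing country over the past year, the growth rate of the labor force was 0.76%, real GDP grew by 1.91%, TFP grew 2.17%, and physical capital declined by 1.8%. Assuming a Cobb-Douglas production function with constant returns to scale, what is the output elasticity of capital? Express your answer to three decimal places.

gY = gA + α·gK + (1−α)·gL, so gY − gA − gL = α(gK − gL).
1.91 − 2.17 − 0.76 = α × (-1.8 − 0.76).
-1.02 = -2.56 α, so α = 0.39844.

The output elasticity of capital is 0.398.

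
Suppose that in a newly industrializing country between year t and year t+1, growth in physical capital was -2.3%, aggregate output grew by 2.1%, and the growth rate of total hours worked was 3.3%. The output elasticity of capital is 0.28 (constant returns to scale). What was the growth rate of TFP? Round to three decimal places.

0.368%

Labor's share = 1 − 0.28 = 0.72.
Physical capital: 0.28 × (-2.3) = -0.644 pp.
Total hours worked: 0.72 × 3.3 = 2.376 pp.
TFP growth = 2.1 − 1.732 = 0.368%.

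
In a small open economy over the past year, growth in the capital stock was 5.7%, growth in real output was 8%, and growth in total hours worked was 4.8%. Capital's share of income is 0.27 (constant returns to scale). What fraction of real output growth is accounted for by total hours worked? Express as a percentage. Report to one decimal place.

Labor's share = 1 − 0.27 = 0.73.
Total hours worked contributed 0.73 × 4.8 = 3.504 pp.
Share of growth = 3.504 / 8 × 100 = 43.8%.

43.8%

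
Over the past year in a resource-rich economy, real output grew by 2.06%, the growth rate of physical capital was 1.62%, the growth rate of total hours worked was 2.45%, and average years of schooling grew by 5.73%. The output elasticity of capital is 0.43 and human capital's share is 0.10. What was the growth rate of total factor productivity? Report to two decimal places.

-0.36%

Labor's share = 1 − 0.43 − 0.1 = 0.47.
Physical capital: 0.43 × 1.62 = 0.6966 pp.
Average years of schooling: 0.1 × 5.73 = 0.573 pp.
Total hours worked: 0.47 × 2.45 = 1.1515 pp.
TFP growth = 2.06 − 2.4211 = -0.3611%.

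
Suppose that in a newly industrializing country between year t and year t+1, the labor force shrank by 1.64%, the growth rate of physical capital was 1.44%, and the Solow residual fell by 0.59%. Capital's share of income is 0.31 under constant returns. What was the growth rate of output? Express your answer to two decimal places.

-1.28%

Labor's share = 1 − 0.31 = 0.69.
Physical capital: 0.31 × 1.44 = 0.4464 pp.
The labor force: 0.69 × (-1.64) = -1.1316 pp.
Output growth = -0.59 + (-0.6852) = -1.2752%.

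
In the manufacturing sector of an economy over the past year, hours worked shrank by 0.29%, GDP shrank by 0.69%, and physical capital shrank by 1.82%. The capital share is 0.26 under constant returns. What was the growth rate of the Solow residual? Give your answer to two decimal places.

Labor's share = 1 − 0.26 = 0.74.
Physical capital: 0.26 × (-1.82) = -0.4732 pp.
Hours worked: 0.74 × (-0.29) = -0.2146 pp.
TFP growth = -0.69 + 0.6878 = -0.0022%.

The Solow residual grew 0.00%.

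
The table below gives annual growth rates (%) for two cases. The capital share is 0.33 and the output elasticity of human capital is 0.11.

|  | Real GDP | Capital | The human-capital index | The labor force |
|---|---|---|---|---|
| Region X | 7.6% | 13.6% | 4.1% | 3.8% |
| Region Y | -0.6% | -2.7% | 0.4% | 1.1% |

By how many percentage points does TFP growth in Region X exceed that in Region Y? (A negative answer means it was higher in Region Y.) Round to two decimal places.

0.90 percentage points

Labor's share = 1 − 0.33 − 0.11 = 0.56.
Region X: TFP = 7.6 − 4.488 − 0.451 − 2.128 = 0.533%.
Region Y: TFP = -0.6 + 0.891 − 0.044 − 0.616 = -0.369%.
Difference = 0.533 − (-0.369) = 0.902 pp.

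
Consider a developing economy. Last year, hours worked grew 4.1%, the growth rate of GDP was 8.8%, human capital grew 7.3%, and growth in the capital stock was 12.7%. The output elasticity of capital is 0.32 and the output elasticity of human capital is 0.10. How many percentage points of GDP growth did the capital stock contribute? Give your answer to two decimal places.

Contribution = share × growth = 0.32 × 12.7 = 4.064 pp.

4.06 pp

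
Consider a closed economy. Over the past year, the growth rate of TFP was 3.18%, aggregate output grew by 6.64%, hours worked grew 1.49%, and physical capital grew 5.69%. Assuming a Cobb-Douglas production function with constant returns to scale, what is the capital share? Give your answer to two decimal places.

gY = gA + α·gK + (1−α)·gL, so gY − gA − gL = α(gK − gL).
6.64 − 3.18 − 1.49 = α × (5.69 − 1.49).
1.97 = 4.2 α, so α = 0.469.

0.47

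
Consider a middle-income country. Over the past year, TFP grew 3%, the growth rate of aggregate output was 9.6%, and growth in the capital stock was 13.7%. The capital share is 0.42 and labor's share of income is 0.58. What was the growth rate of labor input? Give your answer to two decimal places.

Labor's share = 1 − 0.42 = 0.58.
gY = gA + 0.42×13.7 + 0.58×g.
0.58×g = 9.6 − 3 − 5.754 = 0.846.
g = 0.846 / 0.58 = 1.4586%.

1.46%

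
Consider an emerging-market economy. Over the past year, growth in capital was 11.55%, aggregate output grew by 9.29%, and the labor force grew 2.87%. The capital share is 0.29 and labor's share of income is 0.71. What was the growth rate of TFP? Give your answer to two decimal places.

TFP growth was 3.90%.

Labor's share = 1 − 0.29 = 0.71.
Capital: 0.29 × 11.55 = 3.3495 pp.
The labor force: 0.71 × 2.87 = 2.0377 pp.
TFP growth = 9.29 − 5.3872 = 3.9028%.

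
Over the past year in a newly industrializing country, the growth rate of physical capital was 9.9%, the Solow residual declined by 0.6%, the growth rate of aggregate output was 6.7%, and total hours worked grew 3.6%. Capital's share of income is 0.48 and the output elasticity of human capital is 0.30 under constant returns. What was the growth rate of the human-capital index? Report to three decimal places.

Labor's share = 1 − 0.48 − 0.3 = 0.22.
gY = gA + 0.48×9.9 + 0.22×3.6 + 0.3×g.
0.3×g = 6.7 + 0.6 − 5.544 = 1.756.
g = 1.756 / 0.3 = 5.85333%.

5.853%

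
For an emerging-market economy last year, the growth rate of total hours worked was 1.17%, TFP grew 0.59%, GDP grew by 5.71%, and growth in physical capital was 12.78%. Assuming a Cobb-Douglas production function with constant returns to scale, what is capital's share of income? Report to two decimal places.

gY = gA + α·gK + (1−α)·gL, so gY − gA − gL = α(gK − gL).
5.71 − 0.59 − 1.17 = α × (12.78 − 1.17).
3.95 = 11.61 α, so α = 0.3402.

Capital's share of income is 0.34.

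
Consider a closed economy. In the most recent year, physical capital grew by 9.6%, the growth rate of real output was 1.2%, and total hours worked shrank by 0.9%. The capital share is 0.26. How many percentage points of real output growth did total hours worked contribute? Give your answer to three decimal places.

-0.666

Labor's share = 1 − 0.26 = 0.74.
Contribution = share × growth = 0.74 × (-0.9) = -0.666 pp.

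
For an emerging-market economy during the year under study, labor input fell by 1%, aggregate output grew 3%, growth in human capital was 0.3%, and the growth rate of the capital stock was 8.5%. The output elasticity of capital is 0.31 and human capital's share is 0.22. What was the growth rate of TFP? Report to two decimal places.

TFP grew 0.77%.

Labor's share = 1 − 0.31 − 0.22 = 0.47.
The capital stock: 0.31 × 8.5 = 2.635 pp.
Human capital: 0.22 × 0.3 = 0.066 pp.
Labor input: 0.47 × (-1) = -0.47 pp.
TFP growth = 3 − 2.231 = 0.769%.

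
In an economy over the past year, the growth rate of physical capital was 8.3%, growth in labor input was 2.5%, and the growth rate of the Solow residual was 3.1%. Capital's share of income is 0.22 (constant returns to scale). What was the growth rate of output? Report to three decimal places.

Labor's share = 1 − 0.22 = 0.78.
Physical capital: 0.22 × 8.3 = 1.826 pp.
Labor input: 0.78 × 2.5 = 1.95 pp.
Output growth = 3.1 + 3.776 = 6.876%.

Output grew 6.876%.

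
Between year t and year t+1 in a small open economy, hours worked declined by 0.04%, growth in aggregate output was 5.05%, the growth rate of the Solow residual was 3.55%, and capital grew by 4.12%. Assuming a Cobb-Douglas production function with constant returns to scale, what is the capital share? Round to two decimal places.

The capital share is 0.37.

gY = gA + α·gK + (1−α)·gL, so gY − gA − gL = α(gK − gL).
5.05 − 3.55 + 0.04 = α × (4.12 − (-0.04)).
1.54 = 4.16 α, so α = 0.3702.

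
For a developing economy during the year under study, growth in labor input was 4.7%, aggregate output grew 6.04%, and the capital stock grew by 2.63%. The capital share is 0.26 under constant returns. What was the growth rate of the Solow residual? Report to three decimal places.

Labor's share = 1 − 0.26 = 0.74.
The capital stock: 0.26 × 2.63 = 0.6838 pp.
Labor input: 0.74 × 4.7 = 3.478 pp.
TFP growth = 6.04 − 4.1618 = 1.8782%.

1.878%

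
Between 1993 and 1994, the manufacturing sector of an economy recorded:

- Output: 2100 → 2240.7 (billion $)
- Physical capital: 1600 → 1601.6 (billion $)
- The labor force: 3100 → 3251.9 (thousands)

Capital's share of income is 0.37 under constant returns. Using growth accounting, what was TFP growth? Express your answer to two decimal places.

Output growth = (2240.7 − 2100) / 2100 = 6.7%.
Physical capital growth = (1601.6 − 1600) / 1600 = 0.1%.
The labor force growth = (3251.9 − 3100) / 3100 = 4.9%.
Labor's share = 1 − 0.37 = 0.63.
Physical capital: 0.37 × 0.1 = 0.037 pp.
The labor force: 0.63 × 4.9 = 3.087 pp.
TFP growth = 6.7 − 3.124 = 3.576%.

3.58%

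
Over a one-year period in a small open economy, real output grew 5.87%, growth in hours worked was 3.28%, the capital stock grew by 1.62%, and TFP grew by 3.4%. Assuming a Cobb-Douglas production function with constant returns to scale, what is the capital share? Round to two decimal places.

The capital share is 0.49.

gY = gA + α·gK + (1−α)·gL, so gY − gA − gL = α(gK − gL).
5.87 − 3.4 − 3.28 = α × (1.62 − 3.28).
-0.81 = -1.66 α, so α = 0.488.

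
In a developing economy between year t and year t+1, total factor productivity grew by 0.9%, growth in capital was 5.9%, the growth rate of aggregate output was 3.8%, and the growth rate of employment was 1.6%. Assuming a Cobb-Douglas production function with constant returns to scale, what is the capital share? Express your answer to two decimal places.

The capital share is 0.30.

gY = gA + α·gK + (1−α)·gL, so gY − gA − gL = α(gK − gL).
3.8 − 0.9 − 1.6 = α × (5.9 − 1.6).
1.3 = 4.3 α, so α = 0.3023.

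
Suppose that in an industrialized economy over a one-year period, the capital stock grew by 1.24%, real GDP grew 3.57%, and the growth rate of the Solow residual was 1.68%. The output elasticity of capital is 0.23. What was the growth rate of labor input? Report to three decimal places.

Labor input growth was 2.084%.

Labor's share = 1 − 0.23 = 0.77.
gY = gA + 0.23×1.24 + 0.77×g.
0.77×g = 3.57 − 1.68 − 0.2852 = 1.6048.
g = 1.6048 / 0.77 = 2.08416%.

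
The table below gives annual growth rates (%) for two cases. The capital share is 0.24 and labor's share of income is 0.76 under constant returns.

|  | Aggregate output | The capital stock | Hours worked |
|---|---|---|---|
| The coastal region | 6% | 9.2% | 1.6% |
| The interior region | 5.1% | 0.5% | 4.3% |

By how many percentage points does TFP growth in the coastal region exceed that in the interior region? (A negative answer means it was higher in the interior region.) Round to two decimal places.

Labor's share = 1 − 0.24 = 0.76.
The coastal region: TFP = 6 − 2.208 − 1.216 = 2.576%.
The interior region: TFP = 5.1 − 0.12 − 3.268 = 1.712%.
Difference = 2.576 − (1.712) = 0.864 pp.

0.86 percentage points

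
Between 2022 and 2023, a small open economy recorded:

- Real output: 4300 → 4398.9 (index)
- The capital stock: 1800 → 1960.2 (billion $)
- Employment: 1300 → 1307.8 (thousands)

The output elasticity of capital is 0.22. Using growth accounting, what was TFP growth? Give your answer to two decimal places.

Real output growth = (4398.9 − 4300) / 4300 = 2.3%.
The capital stock growth = (1960.2 − 1800) / 1800 = 8.9%.
Employment growth = (1307.8 − 1300) / 1300 = 0.6%.
Labor's share = 1 − 0.22 = 0.78.
The capital stock: 0.22 × 8.9 = 1.958 pp.
Employment: 0.78 × 0.6 = 0.468 pp.
TFP growth = 2.3 − 2.426 = -0.126%.

-0.13%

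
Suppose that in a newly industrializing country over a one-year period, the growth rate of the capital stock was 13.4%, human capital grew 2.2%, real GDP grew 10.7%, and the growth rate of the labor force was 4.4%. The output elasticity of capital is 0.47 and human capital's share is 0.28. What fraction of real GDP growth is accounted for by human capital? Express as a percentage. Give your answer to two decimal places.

Human capital accounted for 5.76% of growth.

Human capital contributed 0.28 × 2.2 = 0.616 pp.
Share of growth = 0.616 / 10.7 × 100 = 5.757%.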